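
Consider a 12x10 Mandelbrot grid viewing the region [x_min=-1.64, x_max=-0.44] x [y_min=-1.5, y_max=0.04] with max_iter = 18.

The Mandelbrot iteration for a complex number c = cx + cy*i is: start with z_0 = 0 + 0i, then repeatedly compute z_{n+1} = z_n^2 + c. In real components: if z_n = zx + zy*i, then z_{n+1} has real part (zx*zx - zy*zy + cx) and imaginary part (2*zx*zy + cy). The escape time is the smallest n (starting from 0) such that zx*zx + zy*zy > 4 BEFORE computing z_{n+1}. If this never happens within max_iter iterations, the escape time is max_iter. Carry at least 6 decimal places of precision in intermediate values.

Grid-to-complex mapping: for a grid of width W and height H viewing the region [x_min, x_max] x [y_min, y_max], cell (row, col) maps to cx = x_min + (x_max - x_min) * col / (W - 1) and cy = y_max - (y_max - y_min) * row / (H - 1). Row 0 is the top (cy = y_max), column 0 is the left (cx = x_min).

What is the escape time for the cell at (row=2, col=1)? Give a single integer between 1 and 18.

z_0 = 0 + 0i, c = -1.5309 + -0.3022i
Iter 1: z = -1.5309 + -0.3022i, |z|^2 = 2.4350
Iter 2: z = 0.7214 + 0.6231i, |z|^2 = 0.9088
Iter 3: z = -1.3987 + 0.5969i, |z|^2 = 2.3127
Iter 4: z = 0.0693 + -1.9719i, |z|^2 = 3.8933
Iter 5: z = -5.4147 + -0.5754i, |z|^2 = 29.6496
Escaped at iteration 5

Answer: 5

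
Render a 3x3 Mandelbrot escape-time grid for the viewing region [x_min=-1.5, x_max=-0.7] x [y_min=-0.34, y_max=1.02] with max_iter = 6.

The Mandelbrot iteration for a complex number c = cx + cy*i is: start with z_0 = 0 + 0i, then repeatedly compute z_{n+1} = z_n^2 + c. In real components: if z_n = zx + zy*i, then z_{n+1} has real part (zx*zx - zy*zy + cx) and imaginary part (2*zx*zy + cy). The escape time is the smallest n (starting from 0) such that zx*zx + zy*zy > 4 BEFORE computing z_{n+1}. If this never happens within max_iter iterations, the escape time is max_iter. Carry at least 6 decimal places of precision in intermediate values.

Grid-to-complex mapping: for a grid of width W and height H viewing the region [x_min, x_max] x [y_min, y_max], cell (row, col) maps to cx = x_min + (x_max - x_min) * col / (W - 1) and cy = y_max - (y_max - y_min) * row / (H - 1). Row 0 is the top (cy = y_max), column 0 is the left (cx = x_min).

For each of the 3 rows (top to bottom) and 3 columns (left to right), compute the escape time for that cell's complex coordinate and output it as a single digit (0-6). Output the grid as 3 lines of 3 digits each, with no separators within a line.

Answer: 233
466
466

Derivation:
(row=0, col=0): c = -1.5000 + 1.0200i → escape time 2
(row=0, col=1): c = -1.1000 + 1.0200i → escape time 3
(row=0, col=2): c = -0.7000 + 1.0200i → escape time 3
(row=1, col=0): c = -1.5000 + 0.3400i → escape time 4
(row=1, col=1): c = -1.1000 + 0.3400i → escape time 6
(row=1, col=2): c = -0.7000 + 0.3400i → escape time 6
(row=2, col=0): c = -1.5000 + -0.3400i → escape time 4
(row=2, col=1): c = -1.1000 + -0.3400i → escape time 6
(row=2, col=2): c = -0.7000 + -0.3400i → escape time 6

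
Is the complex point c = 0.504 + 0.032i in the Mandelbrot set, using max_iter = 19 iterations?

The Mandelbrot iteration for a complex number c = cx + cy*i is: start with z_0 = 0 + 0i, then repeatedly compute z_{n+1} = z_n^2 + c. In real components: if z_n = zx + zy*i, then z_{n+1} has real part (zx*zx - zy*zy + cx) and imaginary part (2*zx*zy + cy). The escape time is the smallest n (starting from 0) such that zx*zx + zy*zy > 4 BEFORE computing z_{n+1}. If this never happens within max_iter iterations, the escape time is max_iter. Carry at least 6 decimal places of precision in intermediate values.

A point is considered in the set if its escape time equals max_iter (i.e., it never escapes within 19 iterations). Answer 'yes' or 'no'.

Answer: no

Derivation:
z_0 = 0 + 0i, c = 0.5040 + 0.0320i
Iter 1: z = 0.5040 + 0.0320i, |z|^2 = 0.2550
Iter 2: z = 0.7570 + 0.0643i, |z|^2 = 0.5772
Iter 3: z = 1.0729 + 0.1293i, |z|^2 = 1.1678
Iter 4: z = 1.6384 + 0.3094i, |z|^2 = 2.7802
Iter 5: z = 3.0927 + 1.0459i, |z|^2 = 10.6586
Escaped at iteration 5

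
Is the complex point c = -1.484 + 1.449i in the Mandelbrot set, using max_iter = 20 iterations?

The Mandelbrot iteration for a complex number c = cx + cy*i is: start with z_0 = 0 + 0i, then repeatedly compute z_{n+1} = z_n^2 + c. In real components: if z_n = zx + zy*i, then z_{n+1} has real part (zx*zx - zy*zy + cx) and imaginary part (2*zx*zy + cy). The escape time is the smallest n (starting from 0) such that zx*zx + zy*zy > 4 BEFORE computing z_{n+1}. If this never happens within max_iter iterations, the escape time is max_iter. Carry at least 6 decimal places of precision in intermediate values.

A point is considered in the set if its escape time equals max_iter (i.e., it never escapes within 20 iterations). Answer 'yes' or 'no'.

Answer: no

Derivation:
z_0 = 0 + 0i, c = -1.4840 + 1.4490i
Iter 1: z = -1.4840 + 1.4490i, |z|^2 = 4.3019
Escaped at iteration 1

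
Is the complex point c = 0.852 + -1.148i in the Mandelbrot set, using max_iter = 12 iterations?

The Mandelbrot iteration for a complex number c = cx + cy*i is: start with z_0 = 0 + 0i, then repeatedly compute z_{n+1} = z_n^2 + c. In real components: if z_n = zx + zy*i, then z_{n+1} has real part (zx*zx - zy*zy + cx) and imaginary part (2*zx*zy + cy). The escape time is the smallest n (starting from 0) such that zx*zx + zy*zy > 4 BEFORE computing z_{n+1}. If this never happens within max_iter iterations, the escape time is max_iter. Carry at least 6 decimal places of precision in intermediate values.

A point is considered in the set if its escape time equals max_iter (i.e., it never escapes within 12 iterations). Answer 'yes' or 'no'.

Answer: no

Derivation:
z_0 = 0 + 0i, c = 0.8520 + -1.1480i
Iter 1: z = 0.8520 + -1.1480i, |z|^2 = 2.0438
Iter 2: z = 0.2600 + -3.1042i, |z|^2 = 9.7036
Escaped at iteration 2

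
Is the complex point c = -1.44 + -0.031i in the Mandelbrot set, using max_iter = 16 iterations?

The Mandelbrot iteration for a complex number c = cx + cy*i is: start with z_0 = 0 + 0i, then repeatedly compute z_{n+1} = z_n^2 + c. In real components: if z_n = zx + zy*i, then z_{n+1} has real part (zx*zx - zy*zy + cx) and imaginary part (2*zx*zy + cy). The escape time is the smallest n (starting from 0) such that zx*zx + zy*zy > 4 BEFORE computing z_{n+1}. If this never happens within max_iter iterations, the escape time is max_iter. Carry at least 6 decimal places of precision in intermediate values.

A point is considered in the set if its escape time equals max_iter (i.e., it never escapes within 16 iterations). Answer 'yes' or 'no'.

z_0 = 0 + 0i, c = -1.4400 + -0.0310i
Iter 1: z = -1.4400 + -0.0310i, |z|^2 = 2.0746
Iter 2: z = 0.6326 + 0.0583i, |z|^2 = 0.4036
Iter 3: z = -1.0432 + 0.0427i, |z|^2 = 1.0900
Iter 4: z = -0.3536 + -0.1202i, |z|^2 = 0.1395
Iter 5: z = -1.3294 + 0.0540i, |z|^2 = 1.7702
Iter 6: z = 0.3243 + -0.1746i, |z|^2 = 0.1357
Iter 7: z = -1.3653 + -0.1442i, |z|^2 = 1.8848
Iter 8: z = 0.4032 + 0.3628i, |z|^2 = 0.2942
Iter 9: z = -1.4091 + 0.2616i, |z|^2 = 2.0540
Iter 10: z = 0.4772 + -0.7681i, |z|^2 = 0.8177
Iter 11: z = -1.8023 + -0.7641i, |z|^2 = 3.8321
Iter 12: z = 1.2245 + 2.7232i, |z|^2 = 8.9151
Escaped at iteration 12

Answer: no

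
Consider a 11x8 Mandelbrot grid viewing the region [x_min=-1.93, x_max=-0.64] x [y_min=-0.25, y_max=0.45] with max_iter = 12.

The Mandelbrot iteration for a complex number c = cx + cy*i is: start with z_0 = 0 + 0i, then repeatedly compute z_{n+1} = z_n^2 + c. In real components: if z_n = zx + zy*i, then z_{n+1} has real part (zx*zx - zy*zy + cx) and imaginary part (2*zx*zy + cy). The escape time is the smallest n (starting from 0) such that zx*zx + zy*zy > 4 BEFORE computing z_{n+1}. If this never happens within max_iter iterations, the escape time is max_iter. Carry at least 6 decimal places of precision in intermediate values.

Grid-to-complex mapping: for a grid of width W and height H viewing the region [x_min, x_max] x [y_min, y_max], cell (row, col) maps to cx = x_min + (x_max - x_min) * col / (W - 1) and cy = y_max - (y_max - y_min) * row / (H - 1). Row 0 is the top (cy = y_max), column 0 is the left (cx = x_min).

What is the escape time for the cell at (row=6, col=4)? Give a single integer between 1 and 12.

Answer: 12

Derivation:
z_0 = 0 + 0i, c = -1.4140 + -0.1500i
Iter 1: z = -1.4140 + -0.1500i, |z|^2 = 2.0219
Iter 2: z = 0.5629 + 0.2742i, |z|^2 = 0.3920
Iter 3: z = -1.1723 + 0.1587i, |z|^2 = 1.3995
Iter 4: z = -0.0648 + -0.5221i, |z|^2 = 0.2768
Iter 5: z = -1.6824 + -0.0823i, |z|^2 = 2.8371
Iter 6: z = 1.4096 + 0.1270i, |z|^2 = 2.0030
Iter 7: z = 0.5568 + 0.2080i, |z|^2 = 0.3533
Iter 8: z = -1.1472 + 0.0816i, |z|^2 = 1.3228
Iter 9: z = -0.1045 + -0.3373i, |z|^2 = 0.1247
Iter 10: z = -1.5168 + -0.0795i, |z|^2 = 2.3071
Iter 11: z = 0.8805 + 0.0912i, |z|^2 = 0.7836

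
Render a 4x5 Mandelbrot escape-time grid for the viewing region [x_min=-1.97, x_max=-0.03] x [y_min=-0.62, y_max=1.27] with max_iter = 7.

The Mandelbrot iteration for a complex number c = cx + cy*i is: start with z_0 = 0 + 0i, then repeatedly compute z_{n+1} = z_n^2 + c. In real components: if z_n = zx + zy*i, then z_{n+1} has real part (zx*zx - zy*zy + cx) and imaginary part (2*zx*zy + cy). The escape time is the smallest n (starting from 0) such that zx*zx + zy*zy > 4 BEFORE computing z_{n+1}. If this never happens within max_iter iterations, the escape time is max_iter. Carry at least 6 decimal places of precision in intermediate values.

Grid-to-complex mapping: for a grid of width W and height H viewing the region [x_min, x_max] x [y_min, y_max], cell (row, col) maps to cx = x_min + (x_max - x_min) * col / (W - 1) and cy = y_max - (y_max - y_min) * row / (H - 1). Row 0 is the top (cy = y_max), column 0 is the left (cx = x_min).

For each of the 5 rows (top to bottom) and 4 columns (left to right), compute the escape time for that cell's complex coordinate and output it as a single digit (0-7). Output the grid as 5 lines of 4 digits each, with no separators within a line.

Answer: 1232
1347
2677
3777
1367

Derivation:
(row=0, col=0): c = -1.9700 + 1.2700i → escape time 1
(row=0, col=1): c = -1.3233 + 1.2700i → escape time 2
(row=0, col=2): c = -0.6767 + 1.2700i → escape time 3
(row=0, col=3): c = -0.0300 + 1.2700i → escape time 2
(row=1, col=0): c = -1.9700 + 0.7975i → escape time 1
(row=1, col=1): c = -1.3233 + 0.7975i → escape time 3
(row=1, col=2): c = -0.6767 + 0.7975i → escape time 4
(row=1, col=3): c = -0.0300 + 0.7975i → escape time 7
(row=2, col=0): c = -1.9700 + 0.3250i → escape time 2
(row=2, col=1): c = -1.3233 + 0.3250i → escape time 6
(row=2, col=2): c = -0.6767 + 0.3250i → escape time 7
(row=2, col=3): c = -0.0300 + 0.3250i → escape time 7
(row=3, col=0): c = -1.9700 + -0.1475i → escape time 3
(row=3, col=1): c = -1.3233 + -0.1475i → escape time 7
(row=3, col=2): c = -0.6767 + -0.1475i → escape time 7
(row=3, col=3): c = -0.0300 + -0.1475i → escape time 7
(row=4, col=0): c = -1.9700 + -0.6200i → escape time 1
(row=4, col=1): c = -1.3233 + -0.6200i → escape time 3
(row=4, col=2): c = -0.6767 + -0.6200i → escape time 6
(row=4, col=3): c = -0.0300 + -0.6200i → escape time 7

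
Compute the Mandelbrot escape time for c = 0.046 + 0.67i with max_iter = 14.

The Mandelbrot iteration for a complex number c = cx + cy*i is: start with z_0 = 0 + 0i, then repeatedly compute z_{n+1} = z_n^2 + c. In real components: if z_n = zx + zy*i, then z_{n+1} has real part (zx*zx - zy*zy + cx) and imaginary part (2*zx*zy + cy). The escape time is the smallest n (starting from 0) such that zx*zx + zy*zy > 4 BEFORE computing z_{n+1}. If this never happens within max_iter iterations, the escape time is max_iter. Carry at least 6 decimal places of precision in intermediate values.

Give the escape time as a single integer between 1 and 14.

Answer: 14

Derivation:
z_0 = 0 + 0i, c = 0.0460 + 0.6700i
Iter 1: z = 0.0460 + 0.6700i, |z|^2 = 0.4510
Iter 2: z = -0.4008 + 0.7316i, |z|^2 = 0.6959
Iter 3: z = -0.3287 + 0.0835i, |z|^2 = 0.1150
Iter 4: z = 0.1470 + 0.6151i, |z|^2 = 0.4000
Iter 5: z = -0.3107 + 0.8509i, |z|^2 = 0.8206
Iter 6: z = -0.5815 + 0.1412i, |z|^2 = 0.3581
Iter 7: z = 0.3642 + 0.5057i, |z|^2 = 0.3884
Iter 8: z = -0.0772 + 1.0383i, |z|^2 = 1.0841
Iter 9: z = -1.0262 + 0.5098i, |z|^2 = 1.3130
Iter 10: z = 0.8392 + -0.3762i, |z|^2 = 0.8459
Iter 11: z = 0.6088 + 0.0385i, |z|^2 = 0.3721
Iter 12: z = 0.4151 + 0.7169i, |z|^2 = 0.6862
Iter 13: z = -0.2956 + 1.2652i, |z|^2 = 1.6880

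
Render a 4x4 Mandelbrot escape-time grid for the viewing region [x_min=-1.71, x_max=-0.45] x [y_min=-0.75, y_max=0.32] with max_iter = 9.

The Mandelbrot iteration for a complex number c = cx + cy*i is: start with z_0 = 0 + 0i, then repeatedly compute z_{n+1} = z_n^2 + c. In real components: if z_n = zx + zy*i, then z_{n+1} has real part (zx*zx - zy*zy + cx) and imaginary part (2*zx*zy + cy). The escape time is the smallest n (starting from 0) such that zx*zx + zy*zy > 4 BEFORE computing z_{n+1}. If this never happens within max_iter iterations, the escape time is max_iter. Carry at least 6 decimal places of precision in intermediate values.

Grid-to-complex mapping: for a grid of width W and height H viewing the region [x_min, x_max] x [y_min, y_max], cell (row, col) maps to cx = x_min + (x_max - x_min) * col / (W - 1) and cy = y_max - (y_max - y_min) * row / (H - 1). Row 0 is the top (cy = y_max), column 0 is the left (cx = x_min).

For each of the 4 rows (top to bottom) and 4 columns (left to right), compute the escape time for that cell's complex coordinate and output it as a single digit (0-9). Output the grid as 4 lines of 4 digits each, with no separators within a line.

Answer: 4899
7999
3879
3346

Derivation:
(row=0, col=0): c = -1.7100 + 0.3200i → escape time 4
(row=0, col=1): c = -1.2900 + 0.3200i → escape time 8
(row=0, col=2): c = -0.8700 + 0.3200i → escape time 9
(row=0, col=3): c = -0.4500 + 0.3200i → escape time 9
(row=1, col=0): c = -1.7100 + -0.0367i → escape time 7
(row=1, col=1): c = -1.2900 + -0.0367i → escape time 9
(row=1, col=2): c = -0.8700 + -0.0367i → escape time 9
(row=1, col=3): c = -0.4500 + -0.0367i → escape time 9
(row=2, col=0): c = -1.7100 + -0.3933i → escape time 3
(row=2, col=1): c = -1.2900 + -0.3933i → escape time 8
(row=2, col=2): c = -0.8700 + -0.3933i → escape time 7
(row=2, col=3): c = -0.4500 + -0.3933i → escape time 9
(row=3, col=0): c = -1.7100 + -0.7500i → escape time 3
(row=3, col=1): c = -1.2900 + -0.7500i → escape time 3
(row=3, col=2): c = -0.8700 + -0.7500i → escape time 4
(row=3, col=3): c = -0.4500 + -0.7500i → escape time 6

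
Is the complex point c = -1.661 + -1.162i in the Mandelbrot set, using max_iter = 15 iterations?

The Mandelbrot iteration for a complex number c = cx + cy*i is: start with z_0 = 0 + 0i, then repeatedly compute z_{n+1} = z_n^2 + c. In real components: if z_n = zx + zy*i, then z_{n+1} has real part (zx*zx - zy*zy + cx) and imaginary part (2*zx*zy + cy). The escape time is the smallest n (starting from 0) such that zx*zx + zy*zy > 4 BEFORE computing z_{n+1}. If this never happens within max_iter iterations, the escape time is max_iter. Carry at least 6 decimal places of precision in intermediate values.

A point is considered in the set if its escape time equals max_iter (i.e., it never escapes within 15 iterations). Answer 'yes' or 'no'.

Answer: no

Derivation:
z_0 = 0 + 0i, c = -1.6610 + -1.1620i
Iter 1: z = -1.6610 + -1.1620i, |z|^2 = 4.1092
Escaped at iteration 1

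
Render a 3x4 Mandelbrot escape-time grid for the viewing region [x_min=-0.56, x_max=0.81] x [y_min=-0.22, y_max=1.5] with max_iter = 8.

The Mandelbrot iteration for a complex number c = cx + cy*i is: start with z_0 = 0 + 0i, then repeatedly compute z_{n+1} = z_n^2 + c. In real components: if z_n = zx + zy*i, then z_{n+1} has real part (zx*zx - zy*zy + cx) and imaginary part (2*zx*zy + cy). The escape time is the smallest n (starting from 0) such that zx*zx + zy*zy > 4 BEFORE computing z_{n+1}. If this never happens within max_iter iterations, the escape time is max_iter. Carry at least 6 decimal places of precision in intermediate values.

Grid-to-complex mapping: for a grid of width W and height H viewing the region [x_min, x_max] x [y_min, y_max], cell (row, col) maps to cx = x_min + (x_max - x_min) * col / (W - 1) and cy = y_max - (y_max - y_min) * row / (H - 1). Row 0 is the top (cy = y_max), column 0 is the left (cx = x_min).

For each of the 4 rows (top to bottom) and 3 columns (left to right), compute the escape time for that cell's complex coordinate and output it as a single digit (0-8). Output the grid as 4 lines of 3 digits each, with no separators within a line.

Answer: 222
452
883
883

Derivation:
(row=0, col=0): c = -0.5600 + 1.5000i → escape time 2
(row=0, col=1): c = 0.1250 + 1.5000i → escape time 2
(row=0, col=2): c = 0.8100 + 1.5000i → escape time 2
(row=1, col=0): c = -0.5600 + 0.9267i → escape time 4
(row=1, col=1): c = 0.1250 + 0.9267i → escape time 5
(row=1, col=2): c = 0.8100 + 0.9267i → escape time 2
(row=2, col=0): c = -0.5600 + 0.3533i → escape time 8
(row=2, col=1): c = 0.1250 + 0.3533i → escape time 8
(row=2, col=2): c = 0.8100 + 0.3533i → escape time 3
(row=3, col=0): c = -0.5600 + -0.2200i → escape time 8
(row=3, col=1): c = 0.1250 + -0.2200i → escape time 8
(row=3, col=2): c = 0.8100 + -0.2200i → escape time 3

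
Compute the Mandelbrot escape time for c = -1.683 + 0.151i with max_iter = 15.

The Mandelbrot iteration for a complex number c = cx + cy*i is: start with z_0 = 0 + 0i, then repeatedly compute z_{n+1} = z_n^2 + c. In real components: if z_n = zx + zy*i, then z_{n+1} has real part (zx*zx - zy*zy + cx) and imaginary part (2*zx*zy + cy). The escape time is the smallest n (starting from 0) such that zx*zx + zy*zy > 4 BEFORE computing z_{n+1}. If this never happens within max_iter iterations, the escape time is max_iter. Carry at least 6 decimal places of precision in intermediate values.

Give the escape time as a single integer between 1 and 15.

z_0 = 0 + 0i, c = -1.6830 + 0.1510i
Iter 1: z = -1.6830 + 0.1510i, |z|^2 = 2.8553
Iter 2: z = 1.1267 + -0.3573i, |z|^2 = 1.3971
Iter 3: z = -0.5412 + -0.6541i, |z|^2 = 0.7207
Iter 4: z = -1.8179 + 0.8590i, |z|^2 = 4.0425
Escaped at iteration 4

Answer: 4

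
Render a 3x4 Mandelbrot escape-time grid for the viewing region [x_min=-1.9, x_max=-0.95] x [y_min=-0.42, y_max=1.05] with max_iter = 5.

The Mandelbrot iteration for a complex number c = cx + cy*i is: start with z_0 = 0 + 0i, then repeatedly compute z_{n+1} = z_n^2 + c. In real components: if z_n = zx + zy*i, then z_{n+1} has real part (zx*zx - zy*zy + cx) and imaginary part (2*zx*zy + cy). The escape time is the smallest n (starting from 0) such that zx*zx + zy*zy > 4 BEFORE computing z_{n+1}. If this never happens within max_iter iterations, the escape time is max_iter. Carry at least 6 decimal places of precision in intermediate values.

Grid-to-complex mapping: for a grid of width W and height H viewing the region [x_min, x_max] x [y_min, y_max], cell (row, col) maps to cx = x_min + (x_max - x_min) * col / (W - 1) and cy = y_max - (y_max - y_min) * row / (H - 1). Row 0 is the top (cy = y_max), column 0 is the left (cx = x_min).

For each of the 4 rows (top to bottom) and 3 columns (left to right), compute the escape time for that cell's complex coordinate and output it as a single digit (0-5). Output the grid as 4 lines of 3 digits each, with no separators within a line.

(row=0, col=0): c = -1.9000 + 1.0500i → escape time 1
(row=0, col=1): c = -1.4250 + 1.0500i → escape time 2
(row=0, col=2): c = -0.9500 + 1.0500i → escape time 3
(row=1, col=0): c = -1.9000 + 0.5600i → escape time 2
(row=1, col=1): c = -1.4250 + 0.5600i → escape time 3
(row=1, col=2): c = -0.9500 + 0.5600i → escape time 5
(row=2, col=0): c = -1.9000 + 0.0700i → escape time 5
(row=2, col=1): c = -1.4250 + 0.0700i → escape time 5
(row=2, col=2): c = -0.9500 + 0.0700i → escape time 5
(row=3, col=0): c = -1.9000 + -0.4200i → escape time 3
(row=3, col=1): c = -1.4250 + -0.4200i → escape time 4
(row=3, col=2): c = -0.9500 + -0.4200i → escape time 5

Answer: 123
235
555
345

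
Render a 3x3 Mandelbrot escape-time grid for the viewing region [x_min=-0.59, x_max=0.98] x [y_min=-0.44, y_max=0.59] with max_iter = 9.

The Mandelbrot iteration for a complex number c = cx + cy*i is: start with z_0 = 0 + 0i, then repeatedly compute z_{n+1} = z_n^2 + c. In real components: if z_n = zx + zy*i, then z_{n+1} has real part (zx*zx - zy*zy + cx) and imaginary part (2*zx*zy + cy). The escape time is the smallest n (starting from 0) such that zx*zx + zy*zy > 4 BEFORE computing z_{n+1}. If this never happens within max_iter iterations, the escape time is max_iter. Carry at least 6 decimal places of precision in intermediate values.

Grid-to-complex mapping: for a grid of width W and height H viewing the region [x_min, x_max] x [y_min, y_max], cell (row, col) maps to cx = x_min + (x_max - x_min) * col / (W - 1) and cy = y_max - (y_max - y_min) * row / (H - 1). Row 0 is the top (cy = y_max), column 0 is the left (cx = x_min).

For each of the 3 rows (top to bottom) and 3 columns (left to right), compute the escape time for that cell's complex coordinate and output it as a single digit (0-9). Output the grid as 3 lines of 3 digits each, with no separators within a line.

Answer: 992
993
992

Derivation:
(row=0, col=0): c = -0.5900 + 0.5900i → escape time 9
(row=0, col=1): c = 0.1950 + 0.5900i → escape time 9
(row=0, col=2): c = 0.9800 + 0.5900i → escape time 2
(row=1, col=0): c = -0.5900 + 0.0750i → escape time 9
(row=1, col=1): c = 0.1950 + 0.0750i → escape time 9
(row=1, col=2): c = 0.9800 + 0.0750i → escape time 3
(row=2, col=0): c = -0.5900 + -0.4400i → escape time 9
(row=2, col=1): c = 0.1950 + -0.4400i → escape time 9
(row=2, col=2): c = 0.9800 + -0.4400i → escape time 2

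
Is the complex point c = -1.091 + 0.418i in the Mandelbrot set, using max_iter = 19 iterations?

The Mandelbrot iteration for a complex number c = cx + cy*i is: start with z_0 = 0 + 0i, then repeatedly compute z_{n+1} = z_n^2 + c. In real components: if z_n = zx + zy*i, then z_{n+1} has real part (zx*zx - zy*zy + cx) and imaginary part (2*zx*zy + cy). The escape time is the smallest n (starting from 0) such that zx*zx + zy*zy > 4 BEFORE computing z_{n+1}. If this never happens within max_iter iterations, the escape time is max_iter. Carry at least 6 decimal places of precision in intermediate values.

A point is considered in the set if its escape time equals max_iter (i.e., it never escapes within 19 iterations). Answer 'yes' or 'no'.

z_0 = 0 + 0i, c = -1.0910 + 0.4180i
Iter 1: z = -1.0910 + 0.4180i, |z|^2 = 1.3650
Iter 2: z = -0.0754 + -0.4941i, |z|^2 = 0.2498
Iter 3: z = -1.3294 + 0.4925i, |z|^2 = 2.0100
Iter 4: z = 0.4338 + -0.8916i, |z|^2 = 0.9831
Iter 5: z = -1.6978 + -0.3555i, |z|^2 = 3.0090
Iter 6: z = 1.6653 + 1.6251i, |z|^2 = 5.4139
Escaped at iteration 6

Answer: no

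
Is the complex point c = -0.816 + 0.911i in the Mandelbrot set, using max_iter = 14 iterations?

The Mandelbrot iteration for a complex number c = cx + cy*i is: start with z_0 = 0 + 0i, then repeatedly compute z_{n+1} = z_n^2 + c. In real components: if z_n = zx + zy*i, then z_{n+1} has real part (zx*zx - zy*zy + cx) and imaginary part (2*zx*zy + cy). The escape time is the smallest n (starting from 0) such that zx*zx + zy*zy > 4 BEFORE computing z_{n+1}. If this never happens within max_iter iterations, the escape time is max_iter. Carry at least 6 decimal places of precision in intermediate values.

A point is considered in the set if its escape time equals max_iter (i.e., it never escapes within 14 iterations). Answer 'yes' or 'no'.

z_0 = 0 + 0i, c = -0.8160 + 0.9110i
Iter 1: z = -0.8160 + 0.9110i, |z|^2 = 1.4958
Iter 2: z = -0.9801 + -0.5758i, |z|^2 = 1.2920
Iter 3: z = -0.1870 + 2.0395i, |z|^2 = 4.1947
Escaped at iteration 3

Answer: no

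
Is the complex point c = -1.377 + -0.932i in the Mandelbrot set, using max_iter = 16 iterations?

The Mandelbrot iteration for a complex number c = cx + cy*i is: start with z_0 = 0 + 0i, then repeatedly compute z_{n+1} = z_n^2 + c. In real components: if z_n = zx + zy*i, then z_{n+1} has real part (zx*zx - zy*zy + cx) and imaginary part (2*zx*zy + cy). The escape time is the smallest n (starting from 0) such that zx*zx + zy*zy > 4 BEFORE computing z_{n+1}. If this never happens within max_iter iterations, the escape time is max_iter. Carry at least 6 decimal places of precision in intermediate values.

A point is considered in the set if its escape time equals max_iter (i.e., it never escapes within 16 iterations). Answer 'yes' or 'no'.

Answer: no

Derivation:
z_0 = 0 + 0i, c = -1.3770 + -0.9320i
Iter 1: z = -1.3770 + -0.9320i, |z|^2 = 2.7648
Iter 2: z = -0.3495 + 1.6347i, |z|^2 = 2.7945
Iter 3: z = -3.9272 + -2.0747i, |z|^2 = 19.7270
Escaped at iteration 3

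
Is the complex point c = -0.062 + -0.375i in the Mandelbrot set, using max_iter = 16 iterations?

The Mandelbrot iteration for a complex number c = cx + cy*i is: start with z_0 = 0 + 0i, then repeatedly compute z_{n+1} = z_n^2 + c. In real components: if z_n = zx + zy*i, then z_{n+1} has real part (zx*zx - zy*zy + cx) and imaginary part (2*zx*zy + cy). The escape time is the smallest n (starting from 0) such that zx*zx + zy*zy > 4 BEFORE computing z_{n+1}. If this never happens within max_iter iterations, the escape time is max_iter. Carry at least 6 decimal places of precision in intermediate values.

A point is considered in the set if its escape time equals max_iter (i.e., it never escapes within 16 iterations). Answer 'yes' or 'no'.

z_0 = 0 + 0i, c = -0.0620 + -0.3750i
Iter 1: z = -0.0620 + -0.3750i, |z|^2 = 0.1445
Iter 2: z = -0.1988 + -0.3285i, |z|^2 = 0.1474
Iter 3: z = -0.1304 + -0.2444i, |z|^2 = 0.0767
Iter 4: z = -0.1047 + -0.3113i, |z|^2 = 0.1079
Iter 5: z = -0.1479 + -0.3098i, |z|^2 = 0.1179
Iter 6: z = -0.1361 + -0.2834i, |z|^2 = 0.0988
Iter 7: z = -0.1238 + -0.2979i, |z|^2 = 0.1040
Iter 8: z = -0.1354 + -0.3013i, |z|^2 = 0.1091
Iter 9: z = -0.1344 + -0.2934i, |z|^2 = 0.1042
Iter 10: z = -0.1300 + -0.2961i, |z|^2 = 0.1046
Iter 11: z = -0.1328 + -0.2980i, |z|^2 = 0.1064
Iter 12: z = -0.1332 + -0.2959i, |z|^2 = 0.1053
Iter 13: z = -0.1318 + -0.2962i, |z|^2 = 0.1051
Iter 14: z = -0.1324 + -0.2969i, |z|^2 = 0.1057
Iter 15: z = -0.1326 + -0.2964i, |z|^2 = 0.1054
Did not escape in 16 iterations → in set

Answer: yes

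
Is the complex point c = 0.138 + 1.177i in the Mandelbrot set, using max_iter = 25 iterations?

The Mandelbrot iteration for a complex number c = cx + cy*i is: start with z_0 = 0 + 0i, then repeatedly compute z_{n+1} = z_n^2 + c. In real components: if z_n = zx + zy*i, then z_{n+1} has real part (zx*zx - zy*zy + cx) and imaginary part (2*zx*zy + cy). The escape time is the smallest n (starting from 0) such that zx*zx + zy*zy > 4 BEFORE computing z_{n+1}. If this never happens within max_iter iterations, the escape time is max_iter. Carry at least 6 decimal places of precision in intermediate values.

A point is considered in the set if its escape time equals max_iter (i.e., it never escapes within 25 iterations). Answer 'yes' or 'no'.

Answer: no

Derivation:
z_0 = 0 + 0i, c = 0.1380 + 1.1770i
Iter 1: z = 0.1380 + 1.1770i, |z|^2 = 1.4044
Iter 2: z = -1.2283 + 1.5019i, |z|^2 = 3.7642
Iter 3: z = -0.6089 + -2.5124i, |z|^2 = 6.6829
Escaped at iteration 3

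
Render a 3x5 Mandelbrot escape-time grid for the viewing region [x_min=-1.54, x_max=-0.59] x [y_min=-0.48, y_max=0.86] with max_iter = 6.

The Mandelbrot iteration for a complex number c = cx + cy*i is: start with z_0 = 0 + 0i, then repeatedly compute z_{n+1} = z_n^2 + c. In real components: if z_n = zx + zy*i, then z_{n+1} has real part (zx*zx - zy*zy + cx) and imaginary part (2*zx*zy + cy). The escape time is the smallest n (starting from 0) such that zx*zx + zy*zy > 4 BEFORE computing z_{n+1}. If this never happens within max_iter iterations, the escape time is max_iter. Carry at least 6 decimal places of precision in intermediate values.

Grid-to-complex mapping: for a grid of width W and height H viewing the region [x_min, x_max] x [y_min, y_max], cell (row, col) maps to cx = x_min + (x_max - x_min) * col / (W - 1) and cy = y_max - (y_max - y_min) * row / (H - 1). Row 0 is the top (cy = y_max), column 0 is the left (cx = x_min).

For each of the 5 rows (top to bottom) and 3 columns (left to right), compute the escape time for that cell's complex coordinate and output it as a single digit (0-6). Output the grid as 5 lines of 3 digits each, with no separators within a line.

(row=0, col=0): c = -1.5400 + 0.8600i → escape time 3
(row=0, col=1): c = -1.0650 + 0.8600i → escape time 3
(row=0, col=2): c = -0.5900 + 0.8600i → escape time 4
(row=1, col=0): c = -1.5400 + 0.5250i → escape time 3
(row=1, col=1): c = -1.0650 + 0.5250i → escape time 5
(row=1, col=2): c = -0.5900 + 0.5250i → escape time 6
(row=2, col=0): c = -1.5400 + 0.1900i → escape time 5
(row=2, col=1): c = -1.0650 + 0.1900i → escape time 6
(row=2, col=2): c = -0.5900 + 0.1900i → escape time 6
(row=3, col=0): c = -1.5400 + -0.1450i → escape time 6
(row=3, col=1): c = -1.0650 + -0.1450i → escape time 6
(row=3, col=2): c = -0.5900 + -0.1450i → escape time 6
(row=4, col=0): c = -1.5400 + -0.4800i → escape time 3
(row=4, col=1): c = -1.0650 + -0.4800i → escape time 5
(row=4, col=2): c = -0.5900 + -0.4800i → escape time 6

Answer: 334
356
566
666
356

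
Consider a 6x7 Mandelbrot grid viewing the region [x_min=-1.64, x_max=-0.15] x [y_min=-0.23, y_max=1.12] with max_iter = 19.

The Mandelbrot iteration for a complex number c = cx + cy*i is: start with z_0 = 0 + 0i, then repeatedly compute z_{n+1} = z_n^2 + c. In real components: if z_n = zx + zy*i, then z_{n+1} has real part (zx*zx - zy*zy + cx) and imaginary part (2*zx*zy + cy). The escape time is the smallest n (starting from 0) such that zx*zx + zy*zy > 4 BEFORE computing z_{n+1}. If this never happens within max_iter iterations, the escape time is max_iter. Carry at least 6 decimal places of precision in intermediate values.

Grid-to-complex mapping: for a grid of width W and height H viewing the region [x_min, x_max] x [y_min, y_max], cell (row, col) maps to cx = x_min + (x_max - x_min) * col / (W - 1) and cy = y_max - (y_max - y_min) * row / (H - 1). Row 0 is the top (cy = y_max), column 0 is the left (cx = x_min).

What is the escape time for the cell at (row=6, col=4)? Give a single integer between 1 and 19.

z_0 = 0 + 0i, c = -0.4480 + -0.2300i
Iter 1: z = -0.4480 + -0.2300i, |z|^2 = 0.2536
Iter 2: z = -0.3002 + -0.0239i, |z|^2 = 0.0907
Iter 3: z = -0.3585 + -0.2156i, |z|^2 = 0.1750
Iter 4: z = -0.3660 + -0.0754i, |z|^2 = 0.1396
Iter 5: z = -0.3197 + -0.1748i, |z|^2 = 0.1328
Iter 6: z = -0.3763 + -0.1182i, |z|^2 = 0.1556
Iter 7: z = -0.3204 + -0.1410i, |z|^2 = 0.1225
Iter 8: z = -0.3653 + -0.1397i, |z|^2 = 0.1529
Iter 9: z = -0.3341 + -0.1280i, |z|^2 = 0.1280
Iter 10: z = -0.3528 + -0.1445i, |z|^2 = 0.1453
Iter 11: z = -0.3444 + -0.1281i, |z|^2 = 0.1350
Iter 12: z = -0.3458 + -0.1418i, |z|^2 = 0.1397
Iter 13: z = -0.3485 + -0.1320i, |z|^2 = 0.1389
Iter 14: z = -0.3439 + -0.1380i, |z|^2 = 0.1373
Iter 15: z = -0.3488 + -0.1351i, |z|^2 = 0.1399
Iter 16: z = -0.3446 + -0.1358i, |z|^2 = 0.1372
Iter 17: z = -0.3477 + -0.1364i, |z|^2 = 0.1395
Iter 18: z = -0.3457 + -0.1351i, |z|^2 = 0.1378

Answer: 19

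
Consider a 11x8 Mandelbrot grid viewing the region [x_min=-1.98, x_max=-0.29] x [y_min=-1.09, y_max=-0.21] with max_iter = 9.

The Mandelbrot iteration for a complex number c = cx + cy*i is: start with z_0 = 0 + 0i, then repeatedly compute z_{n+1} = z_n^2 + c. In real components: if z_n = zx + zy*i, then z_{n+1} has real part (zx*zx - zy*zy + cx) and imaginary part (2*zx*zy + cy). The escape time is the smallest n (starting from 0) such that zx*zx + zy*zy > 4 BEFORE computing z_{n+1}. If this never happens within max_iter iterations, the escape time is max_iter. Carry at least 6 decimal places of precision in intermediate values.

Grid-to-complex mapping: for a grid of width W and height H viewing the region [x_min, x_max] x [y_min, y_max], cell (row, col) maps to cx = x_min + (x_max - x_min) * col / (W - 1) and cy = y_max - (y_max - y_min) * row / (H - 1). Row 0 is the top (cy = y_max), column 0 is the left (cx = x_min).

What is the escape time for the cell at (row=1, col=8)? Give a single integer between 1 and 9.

Answer: 9

Derivation:
z_0 = 0 + 0i, c = -0.6280 + -0.3357i
Iter 1: z = -0.6280 + -0.3357i, |z|^2 = 0.5071
Iter 2: z = -0.3463 + 0.0859i, |z|^2 = 0.1273
Iter 3: z = -0.5154 + -0.3952i, |z|^2 = 0.4219
Iter 4: z = -0.5185 + 0.0717i, |z|^2 = 0.2740
Iter 5: z = -0.3643 + -0.4101i, |z|^2 = 0.3009
Iter 6: z = -0.6635 + -0.0369i, |z|^2 = 0.4416
Iter 7: z = -0.1891 + -0.2867i, |z|^2 = 0.1180
Iter 8: z = -0.6744 + -0.2273i, |z|^2 = 0.5065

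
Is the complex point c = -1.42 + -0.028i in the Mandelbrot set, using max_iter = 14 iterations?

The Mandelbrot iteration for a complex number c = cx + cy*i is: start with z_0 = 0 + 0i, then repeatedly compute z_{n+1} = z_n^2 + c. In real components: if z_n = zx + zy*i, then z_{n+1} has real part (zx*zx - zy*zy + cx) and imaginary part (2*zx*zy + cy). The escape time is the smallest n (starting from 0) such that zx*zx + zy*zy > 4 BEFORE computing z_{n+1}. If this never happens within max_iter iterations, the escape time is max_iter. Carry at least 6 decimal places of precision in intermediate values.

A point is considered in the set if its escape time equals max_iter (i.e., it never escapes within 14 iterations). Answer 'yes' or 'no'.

z_0 = 0 + 0i, c = -1.4200 + -0.0280i
Iter 1: z = -1.4200 + -0.0280i, |z|^2 = 2.0172
Iter 2: z = 0.5956 + 0.0515i, |z|^2 = 0.3574
Iter 3: z = -1.0679 + 0.0334i, |z|^2 = 1.1415
Iter 4: z = -0.2807 + -0.0993i, |z|^2 = 0.0887
Iter 5: z = -1.3511 + 0.0277i, |z|^2 = 1.8261
Iter 6: z = 0.4046 + -0.1029i, |z|^2 = 0.1743
Iter 7: z = -1.2669 + -0.1113i, |z|^2 = 1.6174
Iter 8: z = 0.1727 + 0.2540i, |z|^2 = 0.0943
Iter 9: z = -1.4547 + 0.0597i, |z|^2 = 2.1197
Iter 10: z = 0.6926 + -0.2018i, |z|^2 = 0.5204
Iter 11: z = -0.9810 + -0.3075i, |z|^2 = 1.0569
Iter 12: z = -0.5522 + 0.5753i, |z|^2 = 0.6358
Iter 13: z = -1.4460 + -0.6633i, |z|^2 = 2.5310
Did not escape in 14 iterations → in set

Answer: yes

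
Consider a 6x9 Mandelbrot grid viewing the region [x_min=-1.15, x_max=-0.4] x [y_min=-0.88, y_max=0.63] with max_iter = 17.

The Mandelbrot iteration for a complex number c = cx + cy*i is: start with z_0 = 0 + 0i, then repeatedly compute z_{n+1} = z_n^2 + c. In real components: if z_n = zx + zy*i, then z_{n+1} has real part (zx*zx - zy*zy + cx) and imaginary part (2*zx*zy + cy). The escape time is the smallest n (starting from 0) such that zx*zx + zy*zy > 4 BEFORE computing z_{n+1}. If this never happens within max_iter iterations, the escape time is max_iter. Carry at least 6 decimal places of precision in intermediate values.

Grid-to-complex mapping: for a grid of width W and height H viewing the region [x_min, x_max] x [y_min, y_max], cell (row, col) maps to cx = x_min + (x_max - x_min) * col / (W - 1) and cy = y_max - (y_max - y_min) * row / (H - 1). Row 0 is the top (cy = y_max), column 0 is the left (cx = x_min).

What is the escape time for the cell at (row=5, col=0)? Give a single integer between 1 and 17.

z_0 = 0 + 0i, c = -1.1500 + -0.3137i
Iter 1: z = -1.1500 + -0.3137i, |z|^2 = 1.4209
Iter 2: z = 0.0741 + 0.4079i, |z|^2 = 0.1718
Iter 3: z = -1.3109 + -0.2533i, |z|^2 = 1.7826
Iter 4: z = 0.5042 + 0.3504i, |z|^2 = 0.3770
Iter 5: z = -1.0186 + 0.0396i, |z|^2 = 1.0390
Iter 6: z = -0.1141 + -0.3945i, |z|^2 = 0.1686
Iter 7: z = -1.2926 + -0.2237i, |z|^2 = 1.7209
Iter 8: z = 0.4708 + 0.2646i, |z|^2 = 0.2917
Iter 9: z = -0.9984 + -0.0646i, |z|^2 = 1.0009
Iter 10: z = -0.1574 + -0.1848i, |z|^2 = 0.0589
Iter 11: z = -1.1594 + -0.2556i, |z|^2 = 1.4095
Iter 12: z = 0.1288 + 0.2789i, |z|^2 = 0.0944
Iter 13: z = -1.2112 + -0.2419i, |z|^2 = 1.5254
Iter 14: z = 0.2584 + 0.2722i, |z|^2 = 0.1409
Iter 15: z = -1.1573 + -0.1731i, |z|^2 = 1.3693
Iter 16: z = 0.1594 + 0.0869i, |z|^2 = 0.0330

Answer: 17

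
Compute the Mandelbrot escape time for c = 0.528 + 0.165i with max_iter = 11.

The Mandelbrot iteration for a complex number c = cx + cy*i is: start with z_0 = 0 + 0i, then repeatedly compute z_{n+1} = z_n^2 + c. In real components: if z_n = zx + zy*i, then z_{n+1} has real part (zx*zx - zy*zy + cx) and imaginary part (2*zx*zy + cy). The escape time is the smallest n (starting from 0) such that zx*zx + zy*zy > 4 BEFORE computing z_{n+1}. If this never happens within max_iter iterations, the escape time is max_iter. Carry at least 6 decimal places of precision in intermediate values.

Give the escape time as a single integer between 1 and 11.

z_0 = 0 + 0i, c = 0.5280 + 0.1650i
Iter 1: z = 0.5280 + 0.1650i, |z|^2 = 0.3060
Iter 2: z = 0.7796 + 0.3392i, |z|^2 = 0.7228
Iter 3: z = 1.0206 + 0.6939i, |z|^2 = 1.5232
Iter 4: z = 1.0882 + 1.5815i, |z|^2 = 3.6851
Iter 5: z = -0.7889 + 3.6068i, |z|^2 = 13.6312
Escaped at iteration 5

Answer: 5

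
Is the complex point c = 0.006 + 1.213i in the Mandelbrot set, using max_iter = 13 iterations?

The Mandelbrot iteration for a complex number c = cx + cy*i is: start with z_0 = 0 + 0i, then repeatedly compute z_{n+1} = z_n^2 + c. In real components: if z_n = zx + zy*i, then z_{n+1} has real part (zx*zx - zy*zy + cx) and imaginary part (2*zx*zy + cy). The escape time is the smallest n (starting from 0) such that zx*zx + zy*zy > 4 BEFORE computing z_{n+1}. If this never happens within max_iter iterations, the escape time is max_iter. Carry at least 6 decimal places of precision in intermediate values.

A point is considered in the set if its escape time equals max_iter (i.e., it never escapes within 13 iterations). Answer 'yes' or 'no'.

Answer: no

Derivation:
z_0 = 0 + 0i, c = 0.0060 + 1.2130i
Iter 1: z = 0.0060 + 1.2130i, |z|^2 = 1.4714
Iter 2: z = -1.4653 + 1.2276i, |z|^2 = 3.6541
Iter 3: z = 0.6463 + -2.3846i, |z|^2 = 6.1038
Escaped at iteration 3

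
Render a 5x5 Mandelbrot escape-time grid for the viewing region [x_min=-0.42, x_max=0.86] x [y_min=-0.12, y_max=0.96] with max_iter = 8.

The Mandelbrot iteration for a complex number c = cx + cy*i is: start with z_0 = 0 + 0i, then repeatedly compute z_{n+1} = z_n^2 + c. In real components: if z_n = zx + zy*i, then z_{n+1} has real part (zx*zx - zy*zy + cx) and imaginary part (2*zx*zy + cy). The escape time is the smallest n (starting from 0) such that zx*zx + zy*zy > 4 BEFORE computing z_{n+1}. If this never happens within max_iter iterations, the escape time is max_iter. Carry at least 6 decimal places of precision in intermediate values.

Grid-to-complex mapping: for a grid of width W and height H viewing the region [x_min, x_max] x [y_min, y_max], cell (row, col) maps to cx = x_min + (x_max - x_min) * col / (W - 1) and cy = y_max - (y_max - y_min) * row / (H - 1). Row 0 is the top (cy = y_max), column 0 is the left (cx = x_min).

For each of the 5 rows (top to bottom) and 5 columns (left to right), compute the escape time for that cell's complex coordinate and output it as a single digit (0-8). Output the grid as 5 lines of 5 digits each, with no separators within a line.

Answer: 48432
88632
88843
88843
88843

Derivation:
(row=0, col=0): c = -0.4200 + 0.9600i → escape time 4
(row=0, col=1): c = -0.1000 + 0.9600i → escape time 8
(row=0, col=2): c = 0.2200 + 0.9600i → escape time 4
(row=0, col=3): c = 0.5400 + 0.9600i → escape time 3
(row=0, col=4): c = 0.8600 + 0.9600i → escape time 2
(row=1, col=0): c = -0.4200 + 0.6900i → escape time 8
(row=1, col=1): c = -0.1000 + 0.6900i → escape time 8
(row=1, col=2): c = 0.2200 + 0.6900i → escape time 6
(row=1, col=3): c = 0.5400 + 0.6900i → escape time 3
(row=1, col=4): c = 0.8600 + 0.6900i → escape time 2
(row=2, col=0): c = -0.4200 + 0.4200i → escape time 8
(row=2, col=1): c = -0.1000 + 0.4200i → escape time 8
(row=2, col=2): c = 0.2200 + 0.4200i → escape time 8
(row=2, col=3): c = 0.5400 + 0.4200i → escape time 4
(row=2, col=4): c = 0.8600 + 0.4200i → escape time 3
(row=3, col=0): c = -0.4200 + 0.1500i → escape time 8
(row=3, col=1): c = -0.1000 + 0.1500i → escape time 8
(row=3, col=2): c = 0.2200 + 0.1500i → escape time 8
(row=3, col=3): c = 0.5400 + 0.1500i → escape time 4
(row=3, col=4): c = 0.8600 + 0.1500i → escape time 3
(row=4, col=0): c = -0.4200 + -0.1200i → escape time 8
(row=4, col=1): c = -0.1000 + -0.1200i → escape time 8
(row=4, col=2): c = 0.2200 + -0.1200i → escape time 8
(row=4, col=3): c = 0.5400 + -0.1200i → escape time 4
(row=4, col=4): c = 0.8600 + -0.1200i → escape time 3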